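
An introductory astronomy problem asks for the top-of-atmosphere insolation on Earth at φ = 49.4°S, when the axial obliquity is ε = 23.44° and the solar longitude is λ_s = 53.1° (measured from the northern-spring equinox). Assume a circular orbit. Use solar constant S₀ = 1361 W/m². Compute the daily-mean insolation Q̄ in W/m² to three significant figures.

Solar declination: sin δ = sin ε · sin λ_s = sin 23.44° × sin 53.1° = 0.31811, so δ = +18.548°.
cos H₀ = −tan(-49.4°) tan(+18.548°) = 0.3915, H₀ = 1.1686 rad.
Bracket: H₀ sin φ sin δ + cos φ cos δ sin H₀ = 1.1686×-0.75927×0.31811 + 0.65077×0.94806×0.92019 = -0.282254 + 0.567729 = 0.285475.
Q̄ = (S₀/π) × [bracket] = (1361/π) × 0.285475 = 123.7 W/m².

Q̄ ≈ 124 W/m²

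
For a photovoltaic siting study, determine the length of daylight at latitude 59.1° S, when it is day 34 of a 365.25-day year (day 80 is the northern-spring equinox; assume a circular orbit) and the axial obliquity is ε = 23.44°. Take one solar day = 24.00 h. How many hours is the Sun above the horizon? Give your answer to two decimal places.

15.94 h

Solar longitude: L_s = 360° × (34 − 80)/365.25 = -45.339°, i.e. -45.339° + 360° = 314.661°.
sin δ = sin 23.44° × sin 314.661° = -0.28294, so δ = -16.436°.
cos h₀ = −tan ϕ · tan δ = −tan(-59.1°) × tan(-16.436°) = -0.4929, so h₀ = 2.0862 rad = 119.53°.
Daylight = 2h₀/(2π) × 24.00 h = (2.0862/π) × 24.00 = 15.94 h.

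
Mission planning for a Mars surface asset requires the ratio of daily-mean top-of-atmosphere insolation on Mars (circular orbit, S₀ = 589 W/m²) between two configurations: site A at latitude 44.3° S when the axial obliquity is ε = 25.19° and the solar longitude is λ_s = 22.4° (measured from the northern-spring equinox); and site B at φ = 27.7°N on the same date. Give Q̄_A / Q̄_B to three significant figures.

Q̄_A / Q̄_B ≈ 0.540

— Configuration A (φ=-44.3°):
Solar declination: sin δ = sin ε · sin λ_s = sin 25.19° × sin 22.4° = 0.16219, so δ = +9.334°.
cos H₀ = −tan(-44.3°) tan(+9.334°) = 0.1604, H₀ = 1.4097 rad.
Bracket: H₀ sin φ sin δ + cos φ cos δ sin H₀ = 1.4097×-0.69842×0.16219 + 0.71569×0.98676×0.98705 = -0.159686 + 0.697069 = 0.537383.
Q̄ = (S₀/π) × [bracket] = (589/π) × 0.537383 = 100.75 W/m².
— Configuration B (φ=+27.7°):
cos H₀ = −tan(+27.7°) tan(+9.334°) = -0.0863, H₀ = 1.6572 rad.
Bracket: H₀ sin φ sin δ + cos φ cos δ sin H₀ = 1.6572×0.46484×0.16219 + 0.88539×0.98676×0.99627 = 0.124940 + 0.870409 = 0.995349.
Q̄ = (S₀/π) × [bracket] = (589/π) × 0.995349 = 186.61 W/m².
Ratio Q̄_A / Q̄_B = 100.75 / 186.61 = 0.5399.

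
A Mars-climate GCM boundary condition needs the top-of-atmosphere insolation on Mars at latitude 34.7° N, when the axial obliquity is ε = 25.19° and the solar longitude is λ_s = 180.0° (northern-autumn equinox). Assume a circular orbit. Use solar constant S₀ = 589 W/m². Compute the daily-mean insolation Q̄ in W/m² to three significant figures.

Solar declination: sin δ = sin ε · sin λ_s = sin 25.19° × sin 180.0° = 0.00000, so δ = +0.000°.
cos H₀ = −tan(+34.7°) tan(+0.000°) = -0.0000, H₀ = 1.5708 rad.
Bracket: H₀ sin φ sin δ + cos φ cos δ sin H₀ = 1.5708×0.56928×0.00000 + 0.82214×1.00000×1.00000 = 0.000000 + 0.822140 = 0.822140.
Q̄ = (S₀/π) × [bracket] = (589/π) × 0.822140 = 154.1 W/m².

Q̄ ≈ 154 W/m²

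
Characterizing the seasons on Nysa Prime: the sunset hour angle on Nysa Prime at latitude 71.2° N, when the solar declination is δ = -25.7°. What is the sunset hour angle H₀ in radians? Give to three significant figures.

cos H₀ = −tan φ · tan δ = 1.4137 ≥ 1, so the host star never rises (polar night) and H₀ = 0.

H₀ = 0.00 rad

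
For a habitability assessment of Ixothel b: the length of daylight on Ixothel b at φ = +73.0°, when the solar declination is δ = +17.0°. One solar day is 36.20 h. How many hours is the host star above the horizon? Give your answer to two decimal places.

Sunrise equation: cos H₀ = −tan φ · tan δ = -1.0000 ≤ −1, so the host star never sets (polar day) and H₀ = π.
Daylight = 2H₀/(2π) × 36.20 h = (3.1416/π) × 36.20 = 36.20 h.

36.20 h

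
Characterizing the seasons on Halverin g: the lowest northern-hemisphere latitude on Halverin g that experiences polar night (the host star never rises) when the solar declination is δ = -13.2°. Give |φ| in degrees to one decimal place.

|φ| = 76.8°

Polar night requires cos H₀ = −tan φ tan δ ≥ 1, i.e. tan φ tan δ ≤ −1.
The boundary is |tan φ| · |tan δ| = 1, so |φ| = 90° − |δ| = 90° − 13.2° = 76.8° in the northern hemisphere.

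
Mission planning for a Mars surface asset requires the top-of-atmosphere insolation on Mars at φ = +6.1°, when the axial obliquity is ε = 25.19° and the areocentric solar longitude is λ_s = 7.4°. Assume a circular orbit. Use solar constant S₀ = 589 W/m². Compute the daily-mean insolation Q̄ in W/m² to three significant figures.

sin δ = sin 25.19° × sin 7.4° = 0.05482, so δ = +3.142°.
cos H₀ = −tan(+6.1°) tan(+3.142°) = -0.0059, H₀ = 1.5767 rad.
Bracket: H₀ sin φ sin δ + cos φ cos δ sin H₀ = 1.5767×0.10626×0.05482 + 0.99434×0.99850×0.99998 = 0.009185 + 0.992829 = 1.002014.
Q̄ = (S₀/π) × [bracket] = (589/π) × 1.002014 = 187.9 W/m².

Q̄ ≈ 188 W/m²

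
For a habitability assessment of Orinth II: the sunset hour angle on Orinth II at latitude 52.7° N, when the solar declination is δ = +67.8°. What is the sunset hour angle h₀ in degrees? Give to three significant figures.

Sunrise equation: cos h₀ = −tan ϕ · tan δ = -3.2166 ≤ −1, so the host star never sets (polar day) and h₀ = π.

h₀ = 180°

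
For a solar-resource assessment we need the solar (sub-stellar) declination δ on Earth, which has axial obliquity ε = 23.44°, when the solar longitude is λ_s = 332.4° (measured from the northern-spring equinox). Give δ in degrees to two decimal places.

sin δ = sin ε · sin λ_s = sin 23.44° × sin 332.4° = -0.184294.
δ = arcsin(-0.184294) = -10.62°.

δ = -10.62°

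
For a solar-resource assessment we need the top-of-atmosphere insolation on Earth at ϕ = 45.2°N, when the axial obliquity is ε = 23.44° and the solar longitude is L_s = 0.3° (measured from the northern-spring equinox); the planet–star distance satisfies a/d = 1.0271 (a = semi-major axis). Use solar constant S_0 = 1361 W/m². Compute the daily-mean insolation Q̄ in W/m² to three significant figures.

Q̄ ≈ 323 W/m²

Solar declination: sin δ = sin ε · sin L_s = sin 23.44° × sin 0.3° = 0.00208, so δ = +0.119°.
cos h₀ = −tan(+45.2°) tan(+0.119°) = -0.0021, h₀ = 1.5729 rad.
Bracket: h₀ sin ϕ sin δ + cos ϕ cos δ sin h₀ = 1.5729×0.70957×0.00208 + 0.70463×1.00000×1.00000 = 0.002321 + 0.704630 = 0.706951.
Inverse-square distance factor (a/d)² = 1.0271² = 1.054934.
Q̄ = (S_0/π) × 1.054934 × [bracket] = (1361/π) × 1.054934 × 0.706951 = 323.1 W/m².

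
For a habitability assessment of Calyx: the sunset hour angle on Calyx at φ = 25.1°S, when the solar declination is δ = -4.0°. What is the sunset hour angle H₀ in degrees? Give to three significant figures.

cos H₀ = −tan φ · tan δ = −tan(-25.1°) × tan(-4.000°) = -0.0328, so H₀ = 1.6036 rad = 91.88°.

H₀ = 91.9°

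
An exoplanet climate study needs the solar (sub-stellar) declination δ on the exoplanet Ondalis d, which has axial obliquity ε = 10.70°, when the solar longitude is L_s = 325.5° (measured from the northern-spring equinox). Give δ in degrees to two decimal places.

sin δ = sin ε · sin L_s = sin 10.70° × sin 325.5° = -0.105163.
δ = arcsin(-0.105163) = -6.04°.

δ = -6.04°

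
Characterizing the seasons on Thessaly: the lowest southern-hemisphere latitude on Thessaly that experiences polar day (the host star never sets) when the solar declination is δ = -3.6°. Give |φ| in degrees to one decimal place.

|φ| = 86.4°

Polar day requires cos H₀ = −tan φ tan δ ≤ −1, i.e. tan φ tan δ ≥ 1.
The boundary is |tan φ| · |tan δ| = 1, so |φ| = 90° − |δ| = 90° − 3.6° = 86.4° in the southern hemisphere.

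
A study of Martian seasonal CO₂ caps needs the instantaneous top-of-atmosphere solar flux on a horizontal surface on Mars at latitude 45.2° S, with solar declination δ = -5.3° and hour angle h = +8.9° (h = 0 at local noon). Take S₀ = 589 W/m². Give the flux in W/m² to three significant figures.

cos θ_z = sin φ sin δ + cos φ cos δ cos h = 0.065543 + 0.693174 = 0.758717.
Flux = S₀ · cos θ_z = 589 × 0.758717 = 446.9 W/m².

447 W/m²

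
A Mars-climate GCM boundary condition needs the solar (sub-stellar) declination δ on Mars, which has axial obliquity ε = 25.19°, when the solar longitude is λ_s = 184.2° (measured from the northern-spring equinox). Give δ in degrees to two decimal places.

δ = -1.79°

sin δ = sin ε · sin λ_s = sin 25.19° × sin 184.2° = -0.031172.
δ = arcsin(-0.031172) = -1.79°.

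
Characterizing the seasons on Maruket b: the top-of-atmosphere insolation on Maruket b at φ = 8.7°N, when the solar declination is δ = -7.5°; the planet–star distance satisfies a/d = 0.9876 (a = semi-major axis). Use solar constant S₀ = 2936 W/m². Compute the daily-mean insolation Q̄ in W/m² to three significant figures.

Q̄ ≈ 865 W/m²

cos H₀ = −tan(+8.7°) tan(-7.500°) = 0.0201, H₀ = 1.5506 rad.
Bracket: H₀ sin φ sin δ + cos φ cos δ sin H₀ = 1.5506×0.15126×-0.13053 + 0.98849×0.99144×0.99980 = -0.030615 + 0.979833 = 0.949218.
Inverse-square distance factor (a/d)² = 0.9876² = 0.975354.
Q̄ = (S₀/π) × 0.975354 × [bracket] = (2936/π) × 0.975354 × 0.949218 = 865.2 W/m².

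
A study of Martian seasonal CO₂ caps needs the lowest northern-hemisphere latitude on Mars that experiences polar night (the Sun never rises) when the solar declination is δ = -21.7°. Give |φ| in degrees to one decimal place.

|φ| = 68.3°

Polar night requires cos H₀ = −tan φ tan δ ≥ 1, i.e. tan φ tan δ ≤ −1.
The boundary is |tan φ| · |tan δ| = 1, so |φ| = 90° − |δ| = 90° − 21.7° = 68.3° in the northern hemisphere.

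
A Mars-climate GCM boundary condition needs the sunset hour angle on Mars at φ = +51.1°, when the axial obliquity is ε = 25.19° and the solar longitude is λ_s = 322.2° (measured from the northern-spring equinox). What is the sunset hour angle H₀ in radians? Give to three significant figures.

H₀ = 1.23 rad

Solar declination: sin δ = sin ε · sin λ_s = sin 25.19° × sin 322.2° = -0.26087, so δ = -15.121°.
cos H₀ = −tan φ · tan δ = −tan(+51.1°) × tan(-15.121°) = 0.3349, so H₀ = 1.2293 rad = 70.43°.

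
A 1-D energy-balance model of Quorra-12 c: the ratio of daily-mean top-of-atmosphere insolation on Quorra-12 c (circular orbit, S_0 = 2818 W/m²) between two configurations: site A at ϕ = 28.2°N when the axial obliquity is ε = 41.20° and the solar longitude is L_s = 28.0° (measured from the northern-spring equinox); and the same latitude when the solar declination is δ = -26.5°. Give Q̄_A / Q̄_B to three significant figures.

— Configuration A (ϕ=+28.2°):
Solar declination: sin δ = sin ε · sin L_s = sin 41.20° × sin 28.0° = 0.30924, so δ = +18.013°.
cos h₀ = −tan(+28.2°) tan(+18.013°) = -0.1744, h₀ = 1.7460 rad.
Bracket: h₀ sin ϕ sin δ + cos ϕ cos δ sin h₀ = 1.7460×0.47255×0.30924 + 0.88130×0.95099×0.98468 = 0.255145 + 0.825268 = 1.080413.
Q̄ = (S_0/π) × [bracket] = (2818/π) × 1.080413 = 969.13 W/m².
— Configuration B (ϕ=+28.2°):
cos h₀ = −tan(+28.2°) tan(-26.500°) = 0.2673, h₀ = 1.3002 rad.
Bracket: h₀ sin ϕ sin δ + cos ϕ cos δ sin h₀ = 1.3002×0.47255×-0.44620 + 0.88130×0.89493×0.96360 = -0.274150 + 0.759993 = 0.485843.
Q̄ = (S_0/π) × [bracket] = (2818/π) × 0.485843 = 435.80 W/m².
Ratio Q̄_A / Q̄_B = 969.13 / 435.80 = 2.224.

Q̄_A / Q̄_B ≈ 2.22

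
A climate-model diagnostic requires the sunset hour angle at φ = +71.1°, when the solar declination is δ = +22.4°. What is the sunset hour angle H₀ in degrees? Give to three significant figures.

Sunrise equation: cos H₀ = −tan φ · tan δ = -1.2039 ≤ −1, so the Sun never sets (polar day) and H₀ = π.

H₀ = 180°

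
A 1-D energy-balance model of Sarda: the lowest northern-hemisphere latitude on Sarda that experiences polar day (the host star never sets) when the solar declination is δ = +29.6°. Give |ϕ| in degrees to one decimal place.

|ϕ| = 60.4°

Polar day requires cos h₀ = −tan ϕ tan δ ≤ −1, i.e. tan ϕ tan δ ≥ 1.
The boundary is |tan ϕ| · |tan δ| = 1, so |ϕ| = 90° − |δ| = 90° − 29.6° = 60.4° in the northern hemisphere.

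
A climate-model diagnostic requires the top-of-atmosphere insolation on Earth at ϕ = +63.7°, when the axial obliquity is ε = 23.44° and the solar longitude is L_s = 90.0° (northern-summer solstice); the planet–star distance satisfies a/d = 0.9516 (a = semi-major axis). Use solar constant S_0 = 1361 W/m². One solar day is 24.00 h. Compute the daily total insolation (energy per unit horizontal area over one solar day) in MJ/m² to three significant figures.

38.5 MJ/m²

Solar declination: sin δ = sin ε · sin L_s = sin 23.44° × sin 90.0° = 0.39779, so δ = +23.440°.
cos h₀ = −tan(+63.7°) tan(+23.440°) = -0.8773, h₀ = 2.6409 rad.
Bracket: h₀ sin ϕ sin δ + cos ϕ cos δ sin h₀ = 2.6409×0.89649×0.39779 + 0.44307×0.91748×0.48002 = 0.941784 + 0.195132 = 1.136916.
Inverse-square distance factor (a/d)² = 0.9516² = 0.905543.
Q̄ = (S_0/π) × 0.905543 × [bracket] = (1361/π) × 0.905543 × 1.136916 = 446.01 W/m².
Daily total = Q̄ × 24.00 h × 3600 s/h = 446.01 × 24.00 × 3600 / 10⁶ = 38.54 MJ/m².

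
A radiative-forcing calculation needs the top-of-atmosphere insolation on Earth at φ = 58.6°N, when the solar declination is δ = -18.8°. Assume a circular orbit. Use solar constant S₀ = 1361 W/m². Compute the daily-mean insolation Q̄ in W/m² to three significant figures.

Q̄ ≈ 60.7 W/m²

cos H₀ = −tan(+58.6°) tan(-18.800°) = 0.5577, H₀ = 0.9792 rad.
Bracket: H₀ sin φ sin δ + cos φ cos δ sin H₀ = 0.9792×0.85355×-0.32227 + 0.52101×0.94665×0.83004 = -0.269352 + 0.409387 = 0.140035.
Q̄ = (S₀/π) × [bracket] = (1361/π) × 0.140035 = 60.67 W/m².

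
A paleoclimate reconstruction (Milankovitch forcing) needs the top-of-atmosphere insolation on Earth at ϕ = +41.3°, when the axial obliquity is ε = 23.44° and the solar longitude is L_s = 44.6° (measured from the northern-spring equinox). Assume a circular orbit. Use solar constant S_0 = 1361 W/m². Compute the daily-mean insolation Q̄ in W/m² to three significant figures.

Solar declination: sin δ = sin ε · sin L_s = sin 23.44° × sin 44.6° = 0.27931, so δ = +16.219°.
cos h₀ = −tan(+41.3°) tan(+16.219°) = -0.2555, h₀ = 1.8292 rad.
Bracket: h₀ sin ϕ sin δ + cos ϕ cos δ sin h₀ = 1.8292×0.66000×0.27931 + 0.75126×0.96020×0.96680 = 0.337203 + 0.697411 = 1.034614.
Q̄ = (S_0/π) × [bracket] = (1361/π) × 1.034614 = 448.2 W/m².

Q̄ ≈ 448 W/m²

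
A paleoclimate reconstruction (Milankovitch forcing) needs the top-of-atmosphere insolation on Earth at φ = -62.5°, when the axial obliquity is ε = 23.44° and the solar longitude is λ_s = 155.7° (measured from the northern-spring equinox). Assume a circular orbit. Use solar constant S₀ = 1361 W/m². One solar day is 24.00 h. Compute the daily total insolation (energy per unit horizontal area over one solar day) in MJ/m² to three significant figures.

9.39 MJ/m²

Solar declination: sin δ = sin ε · sin λ_s = sin 23.44° × sin 155.7° = 0.16370, so δ = +9.421°.
cos H₀ = −tan(-62.5°) tan(+9.421°) = 0.3188, H₀ = 1.2464 rad.
Bracket: H₀ sin φ sin δ + cos φ cos δ sin H₀ = 1.2464×-0.88701×0.16370 + 0.46175×0.98651×0.94784 = -0.180982 + 0.431761 = 0.250779.
Q̄ = (S₀/π) × [bracket] = (1361/π) × 0.250779 = 108.64 W/m².
Daily total = Q̄ × 24.00 h × 3600 s/h = 108.64 × 24.00 × 3600 / 10⁶ = 9.386 MJ/m².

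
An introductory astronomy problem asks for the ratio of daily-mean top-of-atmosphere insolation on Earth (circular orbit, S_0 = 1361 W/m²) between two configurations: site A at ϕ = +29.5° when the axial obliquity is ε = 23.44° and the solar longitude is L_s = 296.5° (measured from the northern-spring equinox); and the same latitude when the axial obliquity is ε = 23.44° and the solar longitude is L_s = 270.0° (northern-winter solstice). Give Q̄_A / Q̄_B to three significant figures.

— Configuration A (ϕ=+29.5°):
Solar declination: sin δ = sin ε · sin L_s = sin 23.44° × sin 296.5° = -0.35599, so δ = -20.854°.
cos h₀ = −tan(+29.5°) tan(-20.854°) = 0.2155, h₀ = 1.3536 rad.
Bracket: h₀ sin ϕ sin δ + cos ϕ cos δ sin h₀ = 1.3536×0.49242×-0.35599 + 0.87036×0.93449×0.97650 = -0.237281 + 0.794229 = 0.556948.
Q̄ = (S_0/π) × [bracket] = (1361/π) × 0.556948 = 241.28 W/m².
— Configuration B (ϕ=+29.5°):
Solar declination: sin δ = sin ε · sin L_s = sin 23.44° × sin 270.0° = -0.39779, so δ = -23.440°.
cos h₀ = −tan(+29.5°) tan(-23.440°) = 0.2453, h₀ = 1.3230 rad.
Bracket: h₀ sin ϕ sin δ + cos ϕ cos δ sin h₀ = 1.3230×0.49242×-0.39779 + 0.87036×0.91748×0.96945 = -0.259149 + 0.774143 = 0.514994.
Q̄ = (S_0/π) × [bracket] = (1361/π) × 0.514994 = 223.11 W/m².
Ratio Q̄_A / Q̄_B = 241.28 / 223.11 = 1.081.

Q̄_A / Q̄_B ≈ 1.08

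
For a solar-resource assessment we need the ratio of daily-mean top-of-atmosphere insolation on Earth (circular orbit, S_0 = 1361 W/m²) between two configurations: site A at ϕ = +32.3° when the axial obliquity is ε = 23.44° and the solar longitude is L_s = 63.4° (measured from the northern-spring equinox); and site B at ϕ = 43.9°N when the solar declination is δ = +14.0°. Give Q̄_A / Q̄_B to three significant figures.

— Configuration A (ϕ=+32.3°):
Solar declination: sin δ = sin ε · sin L_s = sin 23.44° × sin 63.4° = 0.35568, so δ = +20.835°.
cos h₀ = −tan(+32.3°) tan(+20.835°) = -0.2406, h₀ = 1.8138 rad.
Bracket: h₀ sin ϕ sin δ + cos ϕ cos δ sin h₀ = 1.8138×0.53435×0.35568 + 0.84526×0.93461×0.97063 = 0.344726 + 0.766786 = 1.111512.
Q̄ = (S_0/π) × [bracket] = (1361/π) × 1.111512 = 481.53 W/m².
— Configuration B (ϕ=+43.9°):
cos h₀ = −tan(+43.9°) tan(+14.000°) = -0.2399, h₀ = 1.8131 rad.
Bracket: h₀ sin ϕ sin δ + cos ϕ cos δ sin h₀ = 1.8131×0.69340×0.24192 + 0.72055×0.97030×0.97079 = 0.304143 + 0.678728 = 0.982871.
Q̄ = (S_0/π) × [bracket] = (1361/π) × 0.982871 = 425.80 W/m².
Ratio Q̄_A / Q̄_B = 481.53 / 425.80 = 1.131.

Q̄_A / Q̄_B ≈ 1.13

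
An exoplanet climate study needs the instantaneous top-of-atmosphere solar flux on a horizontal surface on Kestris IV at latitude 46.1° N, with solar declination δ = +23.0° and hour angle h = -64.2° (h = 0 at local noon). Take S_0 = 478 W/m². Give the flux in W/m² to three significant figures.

cos θ_z = sin ϕ sin δ + cos ϕ cos δ cos h = 0.281542 + 0.277799 = 0.559341.
Flux = S_0 · cos θ_z = 478 × 0.559341 = 267.4 W/m².

267 W/m²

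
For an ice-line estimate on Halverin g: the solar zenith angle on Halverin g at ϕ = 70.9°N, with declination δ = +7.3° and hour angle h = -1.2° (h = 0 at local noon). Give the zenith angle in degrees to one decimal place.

cos θ_z = sin ϕ sin δ + cos ϕ cos δ cos h = 0.120070 + 0.324494 = 0.444564.
θ_z = arccos(0.444564) = 63.6°.

θ_z = 63.6°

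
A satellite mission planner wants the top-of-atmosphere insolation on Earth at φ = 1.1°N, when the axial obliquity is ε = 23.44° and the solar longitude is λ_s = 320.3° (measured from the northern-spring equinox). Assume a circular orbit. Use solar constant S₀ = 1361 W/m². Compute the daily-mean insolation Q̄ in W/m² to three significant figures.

Solar declination: sin δ = sin ε · sin λ_s = sin 23.44° × sin 320.3° = -0.25409, so δ = -14.720°.
cos H₀ = −tan(+1.1°) tan(-14.720°) = 0.0050, H₀ = 1.5658 rad.
Bracket: H₀ sin φ sin δ + cos φ cos δ sin H₀ = 1.5658×0.01920×-0.25409 + 0.99982×0.96718×0.99999 = -0.007639 + 0.966996 = 0.959357.
Q̄ = (S₀/π) × [bracket] = (1361/π) × 0.959357 = 415.6 W/m².

Q̄ ≈ 416 W/m²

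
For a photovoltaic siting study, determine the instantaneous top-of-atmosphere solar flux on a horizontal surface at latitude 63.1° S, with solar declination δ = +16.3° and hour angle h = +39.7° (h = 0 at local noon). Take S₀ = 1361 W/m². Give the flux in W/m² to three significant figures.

cos θ_z = sin φ sin δ + cos φ cos δ cos h = -0.250298 + 0.334111 = 0.083813.
Flux = S₀ · cos θ_z = 1361 × 0.083813 = 114.1 W/m².

114 W/m²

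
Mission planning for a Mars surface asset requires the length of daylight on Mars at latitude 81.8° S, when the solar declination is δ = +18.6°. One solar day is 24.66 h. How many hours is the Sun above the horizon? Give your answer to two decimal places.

0.00 h

cos H₀ = −tan φ · tan δ = 2.3354 ≥ 1, so the Sun never rises (polar night) and H₀ = 0.
Daylight = 2H₀/(2π) × 24.66 h = (0.0000/π) × 24.66 = 0.00 h.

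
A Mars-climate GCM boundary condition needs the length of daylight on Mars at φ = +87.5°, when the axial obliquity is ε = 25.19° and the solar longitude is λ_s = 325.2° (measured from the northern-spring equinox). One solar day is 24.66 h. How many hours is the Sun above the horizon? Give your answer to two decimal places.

0.00 h

Solar declination: sin δ = sin ε · sin λ_s = sin 25.19° × sin 325.2° = -0.24291, so δ = -14.058°.
cos H₀ = −tan φ · tan δ = 5.7353 ≥ 1, so the Sun never rises (polar night) and H₀ = 0.
Daylight = 2H₀/(2π) × 24.66 h = (0.0000/π) × 24.66 = 0.00 h.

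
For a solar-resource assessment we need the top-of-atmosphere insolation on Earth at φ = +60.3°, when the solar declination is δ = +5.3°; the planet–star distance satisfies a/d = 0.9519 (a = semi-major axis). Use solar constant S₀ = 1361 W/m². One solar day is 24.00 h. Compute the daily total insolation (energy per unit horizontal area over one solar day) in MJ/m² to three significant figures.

21.2 MJ/m²

cos H₀ = −tan(+60.3°) tan(+5.300°) = -0.1626, H₀ = 1.7342 rad.
Bracket: H₀ sin φ sin δ + cos φ cos δ sin H₀ = 1.7342×0.86863×0.09237 + 0.49546×0.99572×0.98669 = 0.139144 + 0.486773 = 0.625917.
Inverse-square distance factor (a/d)² = 0.9519² = 0.906114.
Q̄ = (S₀/π) × 0.906114 × [bracket] = (1361/π) × 0.906114 × 0.625917 = 245.70 W/m².
Daily total = Q̄ × 24.00 h × 3600 s/h = 245.70 × 24.00 × 3600 / 10⁶ = 21.23 MJ/m².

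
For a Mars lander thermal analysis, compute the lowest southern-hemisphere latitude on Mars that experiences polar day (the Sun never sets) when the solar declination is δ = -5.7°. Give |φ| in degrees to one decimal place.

|φ| = 84.3°

Polar day requires cos H₀ = −tan φ tan δ ≤ −1, i.e. tan φ tan δ ≥ 1.
The boundary is |tan φ| · |tan δ| = 1, so |φ| = 90° − |δ| = 90° − 5.7° = 84.3° in the southern hemisphere.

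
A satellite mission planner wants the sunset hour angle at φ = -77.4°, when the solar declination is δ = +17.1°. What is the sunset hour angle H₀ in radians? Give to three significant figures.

cos H₀ = −tan φ · tan δ = 1.3763 ≥ 1, so the Sun never rises (polar night) and H₀ = 0.

H₀ = 0.00 rad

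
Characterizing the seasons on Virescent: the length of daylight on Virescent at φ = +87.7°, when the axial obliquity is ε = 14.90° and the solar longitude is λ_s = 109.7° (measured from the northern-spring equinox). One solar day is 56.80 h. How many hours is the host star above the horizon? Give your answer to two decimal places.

Solar declination: sin δ = sin ε · sin λ_s = sin 14.90° × sin 109.7° = 0.24208, so δ = +14.010°.
Sunrise equation: cos H₀ = −tan φ · tan δ = -6.2121 ≤ −1, so the host star never sets (polar day) and H₀ = π.
Daylight = 2H₀/(2π) × 56.80 h = (3.1416/π) × 56.80 = 56.80 h.

56.80 h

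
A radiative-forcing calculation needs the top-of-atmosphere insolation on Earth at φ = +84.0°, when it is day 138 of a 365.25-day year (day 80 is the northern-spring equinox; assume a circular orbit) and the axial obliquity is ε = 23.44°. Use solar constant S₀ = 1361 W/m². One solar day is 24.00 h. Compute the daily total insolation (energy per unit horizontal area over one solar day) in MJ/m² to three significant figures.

39.1 MJ/m²

Solar longitude: λ_s = 360° × (138 − 80)/365.25 = 57.166°.
sin δ = sin 23.44° × sin 57.166° = 0.33424, so δ = +19.526°.
cos H₀ = −tan(+84.0°) tan(+19.526°) = -3.3741 ≤ −1 ⇒ polar day, H₀ = π.
Bracket: H₀ sin φ sin δ + cos φ cos δ sin H₀ = 3.1416×0.99452×0.33424 + 0.10453×0.94249×0.00000 = 1.044294 + 0.000000 = 1.044294.
Q̄ = (S₀/π) × [bracket] = (1361/π) × 1.044294 = 452.41 W/m².
Daily total = Q̄ × 24.00 h × 3600 s/h = 452.41 × 24.00 × 3600 / 10⁶ = 39.09 MJ/m².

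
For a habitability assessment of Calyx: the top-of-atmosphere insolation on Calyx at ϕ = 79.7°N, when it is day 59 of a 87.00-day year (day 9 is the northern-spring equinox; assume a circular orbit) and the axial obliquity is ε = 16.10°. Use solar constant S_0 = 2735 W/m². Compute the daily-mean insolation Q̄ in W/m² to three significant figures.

Solar longitude: L_s = 360° × (59 − 9)/87.00 = 206.897°.
sin δ = sin 16.10° × sin 206.897° = -0.12545, so δ = -7.207°.
cos h₀ = −tan(+79.7°) tan(-7.207°) = 0.6958, h₀ = 0.8012 rad.
Bracket: h₀ sin ϕ sin δ + cos ϕ cos δ sin h₀ = 0.8012×0.98389×-0.12545 + 0.17880×0.99210×0.71822 = -0.098891 + 0.127403 = 0.028512.
Q̄ = (S_0/π) × [bracket] = (2735/π) × 0.028512 = 24.82 W/m².

Q̄ ≈ 24.8 W/m²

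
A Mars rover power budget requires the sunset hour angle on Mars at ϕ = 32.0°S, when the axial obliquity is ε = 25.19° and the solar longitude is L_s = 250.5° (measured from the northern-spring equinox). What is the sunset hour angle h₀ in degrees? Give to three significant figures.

h₀ = 106°

Solar declination: sin δ = sin ε · sin L_s = sin 25.19° × sin 250.5° = -0.40121, so δ = -23.654°.
cos h₀ = −tan ϕ · tan δ = −tan(-32.0°) × tan(-23.654°) = -0.2737, so h₀ = 1.8480 rad = 105.88°.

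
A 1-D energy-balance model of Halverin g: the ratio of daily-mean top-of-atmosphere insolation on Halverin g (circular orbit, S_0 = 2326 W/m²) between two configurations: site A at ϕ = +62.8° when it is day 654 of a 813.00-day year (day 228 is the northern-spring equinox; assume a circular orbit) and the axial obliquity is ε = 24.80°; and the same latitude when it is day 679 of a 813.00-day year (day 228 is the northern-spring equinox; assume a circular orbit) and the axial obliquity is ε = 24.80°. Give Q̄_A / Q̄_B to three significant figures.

Q̄_A / Q̄_B ≈ 1.36

— Configuration A (ϕ=+62.8°):
Solar longitude: L_s = 360° × (654 − 228)/813.00 = 188.635°.
sin δ = sin 24.80° × sin 188.635° = -0.06297, so δ = -3.611°.
cos h₀ = −tan(+62.8°) tan(-3.611°) = 0.1228, h₀ = 1.4477 rad.
Bracket: h₀ sin ϕ sin δ + cos ϕ cos δ sin h₀ = 1.4477×0.88942×-0.06297 + 0.45710×0.99802×0.99243 = -0.081081 + 0.452742 = 0.371661.
Q̄ = (S_0/π) × [bracket] = (2326/π) × 0.371661 = 275.17 W/m².
— Configuration B (ϕ=+62.8°):
Solar longitude: L_s = 360° × (679 − 228)/813.00 = 199.705°.
sin δ = sin 24.80° × sin 199.705° = -0.14143, so δ = -8.131°.
cos h₀ = −tan(+62.8°) tan(-8.131°) = 0.2780, h₀ = 1.2891 rad.
Bracket: h₀ sin ϕ sin δ + cos ϕ cos δ sin h₀ = 1.2891×0.88942×-0.14143 + 0.45710×0.98995×0.96059 = -0.162157 + 0.434673 = 0.272516.
Q̄ = (S_0/π) × [bracket] = (2326/π) × 0.272516 = 201.77 W/m².
Ratio Q̄_A / Q̄_B = 275.17 / 201.77 = 1.364.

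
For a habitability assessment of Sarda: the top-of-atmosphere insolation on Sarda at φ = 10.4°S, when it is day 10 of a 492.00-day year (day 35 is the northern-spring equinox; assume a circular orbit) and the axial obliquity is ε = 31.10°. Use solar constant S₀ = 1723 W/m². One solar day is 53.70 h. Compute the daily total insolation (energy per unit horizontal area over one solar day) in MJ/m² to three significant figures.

Solar longitude: λ_s = 360° × (10 − 35)/492.00 = -18.293°, i.e. -18.293° + 360° = 341.707°.
sin δ = sin 31.10° × sin 341.707° = -0.16212, so δ = -9.330°.
cos H₀ = −tan(-10.4°) tan(-9.330°) = -0.0302, H₀ = 1.6010 rad.
Bracket: H₀ sin φ sin δ + cos φ cos δ sin H₀ = 1.6010×-0.18052×-0.16212 + 0.98357×0.98677×0.99955 = 0.046855 + 0.970121 = 1.016976.
Q̄ = (S₀/π) × [bracket] = (1723/π) × 1.016976 = 557.76 W/m².
Daily total = Q̄ × 53.70 h × 3600 s/h = 557.76 × 53.70 × 3600 / 10⁶ = 107.8 MJ/m².

108 MJ/m²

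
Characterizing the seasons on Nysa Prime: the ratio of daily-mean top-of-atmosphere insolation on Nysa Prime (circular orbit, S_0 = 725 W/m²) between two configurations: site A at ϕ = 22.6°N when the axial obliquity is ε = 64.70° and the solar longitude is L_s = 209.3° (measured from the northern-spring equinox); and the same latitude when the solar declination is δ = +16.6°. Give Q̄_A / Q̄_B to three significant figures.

— Configuration A (ϕ=+22.6°):
Solar declination: sin δ = sin ε · sin L_s = sin 64.70° × sin 209.3° = -0.44244, so δ = -26.260°.
cos h₀ = −tan(+22.6°) tan(-26.260°) = 0.2054, h₀ = 1.3640 rad.
Bracket: h₀ sin ϕ sin δ + cos ϕ cos δ sin h₀ = 1.3640×0.38430×-0.44244 + 0.92321×0.89680×0.97869 = -0.231920 + 0.810291 = 0.578371.
Q̄ = (S_0/π) × [bracket] = (725/π) × 0.578371 = 133.47 W/m².
— Configuration B (ϕ=+22.6°):
cos h₀ = −tan(+22.6°) tan(+16.600°) = -0.1241, h₀ = 1.6952 rad.
Bracket: h₀ sin ϕ sin δ + cos ϕ cos δ sin h₀ = 1.6952×0.38430×0.28569 + 0.92321×0.95832×0.99227 = 0.186117 + 0.877892 = 1.064009.
Q̄ = (S_0/π) × [bracket] = (725/π) × 1.064009 = 245.55 W/m².
Ratio Q̄_A / Q̄_B = 133.47 / 245.55 = 0.5436.

Q̄_A / Q̄_B ≈ 0.544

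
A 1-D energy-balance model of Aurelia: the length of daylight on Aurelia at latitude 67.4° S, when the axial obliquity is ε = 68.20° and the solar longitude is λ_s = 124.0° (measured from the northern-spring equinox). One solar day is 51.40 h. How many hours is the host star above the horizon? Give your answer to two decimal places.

Solar declination: sin δ = sin ε · sin λ_s = sin 68.20° × sin 124.0° = 0.76975, so δ = +50.331°.
cos H₀ = −tan φ · tan δ = 2.8969 ≥ 1, so the host star never rises (polar night) and H₀ = 0.
Daylight = 2H₀/(2π) × 51.40 h = (0.0000/π) × 51.40 = 0.00 h.

0.00 h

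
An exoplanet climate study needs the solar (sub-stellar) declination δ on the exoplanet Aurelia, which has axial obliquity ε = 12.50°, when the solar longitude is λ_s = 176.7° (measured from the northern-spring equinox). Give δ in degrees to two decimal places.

δ = +0.71°

sin δ = sin ε · sin λ_s = sin 12.50° × sin 176.7° = 0.012459.
δ = arcsin(0.012459) = +0.71°.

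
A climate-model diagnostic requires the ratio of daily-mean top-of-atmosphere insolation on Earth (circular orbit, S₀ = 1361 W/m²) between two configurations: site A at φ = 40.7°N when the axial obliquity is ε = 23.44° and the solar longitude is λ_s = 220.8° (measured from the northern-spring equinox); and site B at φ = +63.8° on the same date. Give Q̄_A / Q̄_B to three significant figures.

— Configuration A (φ=+40.7°):
Solar declination: sin δ = sin ε · sin λ_s = sin 23.44° × sin 220.8° = -0.25992, so δ = -15.066°.
cos H₀ = −tan(+40.7°) tan(-15.066°) = 0.2315, H₀ = 1.3371 rad.
Bracket: H₀ sin φ sin δ + cos φ cos δ sin H₀ = 1.3371×0.65210×-0.25992 + 0.75813×0.96563×0.97283 = -0.226630 + 0.712183 = 0.485553.
Q̄ = (S₀/π) × [bracket] = (1361/π) × 0.485553 = 210.35 W/m².
— Configuration B (φ=+63.8°):
cos H₀ = −tan(+63.8°) tan(-15.066°) = 0.5470, H₀ = 0.9920 rad.
Bracket: H₀ sin φ sin δ + cos φ cos δ sin H₀ = 0.9920×0.89726×-0.25992 + 0.44151×0.96563×0.83711 = -0.231350 + 0.356890 = 0.125540.
Q̄ = (S₀/π) × [bracket] = (1361/π) × 0.125540 = 54.386 W/m².
Ratio Q̄_A / Q̄_B = 210.35 / 54.386 = 3.868.

Q̄_A / Q̄_B ≈ 3.87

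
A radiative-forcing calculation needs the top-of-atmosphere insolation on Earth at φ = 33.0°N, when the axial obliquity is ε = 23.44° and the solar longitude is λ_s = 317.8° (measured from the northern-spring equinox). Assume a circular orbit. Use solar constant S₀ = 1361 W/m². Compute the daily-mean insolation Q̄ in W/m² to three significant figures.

Solar declination: sin δ = sin ε · sin λ_s = sin 23.44° × sin 317.8° = -0.26720, so δ = -15.498°.
cos H₀ = −tan(+33.0°) tan(-15.498°) = 0.1801, H₀ = 1.3897 rad.
Bracket: H₀ sin φ sin δ + cos φ cos δ sin H₀ = 1.3897×0.54464×-0.26720 + 0.83867×0.96364×0.98365 = -0.202240 + 0.794962 = 0.592722.
Q̄ = (S₀/π) × [bracket] = (1361/π) × 0.592722 = 256.8 W/m².

Q̄ ≈ 257 W/m²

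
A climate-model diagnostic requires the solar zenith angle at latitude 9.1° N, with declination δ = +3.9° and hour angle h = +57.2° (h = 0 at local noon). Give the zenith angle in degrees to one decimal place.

cos θ_z = sin ϕ sin δ + cos ϕ cos δ cos h = 0.010757 + 0.533652 = 0.544409.
θ_z = arccos(0.544409) = 57.0°.

θ_z = 57.0°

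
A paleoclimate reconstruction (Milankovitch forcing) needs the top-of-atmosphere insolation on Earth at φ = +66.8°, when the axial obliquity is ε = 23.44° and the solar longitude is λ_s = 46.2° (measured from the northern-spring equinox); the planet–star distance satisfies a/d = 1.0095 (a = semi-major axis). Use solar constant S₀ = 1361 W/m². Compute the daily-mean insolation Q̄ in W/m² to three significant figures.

Solar declination: sin δ = sin ε · sin λ_s = sin 23.44° × sin 46.2° = 0.28711, so δ = +16.685°.
cos H₀ = −tan(+66.8°) tan(+16.685°) = -0.6993, H₀ = 2.3452 rad.
Bracket: H₀ sin φ sin δ + cos φ cos δ sin H₀ = 2.3452×0.91914×0.28711 + 0.39394×0.95790×0.71481 = 0.618885 + 0.269737 = 0.888622.
Inverse-square distance factor (a/d)² = 1.0095² = 1.019090.
Q̄ = (S₀/π) × 1.019090 × [bracket] = (1361/π) × 1.019090 × 0.888622 = 392.3 W/m².

Q̄ ≈ 392 W/m²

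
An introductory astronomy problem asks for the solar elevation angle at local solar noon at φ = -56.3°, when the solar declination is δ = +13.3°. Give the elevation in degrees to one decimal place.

20.4°

At local noon the hour angle is zero, so the zenith angle equals |φ − δ| = |-56.3° − (+13.300°)| = 69.600°.
Elevation = 90° − 69.600° = 20.4°.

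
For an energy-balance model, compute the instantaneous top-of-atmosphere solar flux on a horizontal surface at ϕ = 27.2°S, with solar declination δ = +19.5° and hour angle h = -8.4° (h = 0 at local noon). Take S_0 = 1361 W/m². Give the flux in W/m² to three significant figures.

cos θ_z = sin ϕ sin δ + cos ϕ cos δ cos h = -0.152582 + 0.829407 = 0.676825.
Flux = S_0 · cos θ_z = 1361 × 0.676825 = 921.2 W/m².

921 W/m²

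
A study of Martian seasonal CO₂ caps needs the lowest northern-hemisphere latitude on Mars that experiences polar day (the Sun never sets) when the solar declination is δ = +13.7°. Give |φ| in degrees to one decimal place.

Polar day requires cos H₀ = −tan φ tan δ ≤ −1, i.e. tan φ tan δ ≥ 1.
The boundary is |tan φ| · |tan δ| = 1, so |φ| = 90° − |δ| = 90° − 13.7° = 76.3° in the northern hemisphere.

|φ| = 76.3°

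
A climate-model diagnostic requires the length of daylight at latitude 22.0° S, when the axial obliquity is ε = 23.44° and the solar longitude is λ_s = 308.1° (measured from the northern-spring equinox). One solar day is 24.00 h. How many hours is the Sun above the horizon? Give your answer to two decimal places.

13.02 h

Solar declination: sin δ = sin ε · sin λ_s = sin 23.44° × sin 308.1° = -0.31303, so δ = -18.242°.
cos H₀ = −tan φ · tan δ = −tan(-22.0°) × tan(-18.242°) = -0.1332, so H₀ = 1.7044 rad = 97.65°.
Daylight = 2H₀/(2π) × 24.00 h = (1.7044/π) × 24.00 = 13.02 h.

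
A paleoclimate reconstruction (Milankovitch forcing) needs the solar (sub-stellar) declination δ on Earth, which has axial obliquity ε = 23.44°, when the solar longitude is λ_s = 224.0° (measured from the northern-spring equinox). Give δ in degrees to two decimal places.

δ = -16.04°

sin δ = sin ε · sin λ_s = sin 23.44° × sin 224.0° = -0.276327.
δ = arcsin(-0.276327) = -16.04°.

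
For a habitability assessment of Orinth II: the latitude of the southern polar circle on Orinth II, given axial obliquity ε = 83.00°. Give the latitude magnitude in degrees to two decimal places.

7.00°

The polar circle is the lowest latitude that experiences at least one full rotation of continuous darkness at the northern-summer solstice; it lies at |φ| = 90° − ε = 90° − 83.00° = 7.00°.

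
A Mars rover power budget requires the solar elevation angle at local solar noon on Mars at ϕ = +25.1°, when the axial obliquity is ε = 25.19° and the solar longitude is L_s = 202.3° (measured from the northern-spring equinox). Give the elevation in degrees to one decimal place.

55.6°

Solar declination: sin δ = sin ε · sin L_s = sin 25.19° × sin 202.3° = -0.16150, so δ = -9.294°.
At local noon the hour angle is zero, so the zenith angle equals |ϕ − δ| = |+25.1° − (-9.294°)| = 34.394°.
Elevation = 90° − 34.394° = 55.6°.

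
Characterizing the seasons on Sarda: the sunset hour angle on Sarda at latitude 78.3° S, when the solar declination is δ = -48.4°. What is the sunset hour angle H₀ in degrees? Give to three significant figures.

H₀ = 180°

Sunrise equation: cos H₀ = −tan φ · tan δ = -5.4388 ≤ −1, so the host star never sets (polar day) and H₀ = π.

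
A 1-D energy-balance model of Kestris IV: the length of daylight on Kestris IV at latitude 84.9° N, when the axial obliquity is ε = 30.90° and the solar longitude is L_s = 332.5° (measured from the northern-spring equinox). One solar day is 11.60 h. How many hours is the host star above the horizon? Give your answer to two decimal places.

0.00 h

Solar declination: sin δ = sin ε · sin L_s = sin 30.90° × sin 332.5° = -0.23713, so δ = -13.717°.
cos h₀ = −tan ϕ · tan δ = 2.7350 ≥ 1, so the host star never rises (polar night) and h₀ = 0.
Daylight = 2h₀/(2π) × 11.60 h = (0.0000/π) × 11.60 = 0.00 h.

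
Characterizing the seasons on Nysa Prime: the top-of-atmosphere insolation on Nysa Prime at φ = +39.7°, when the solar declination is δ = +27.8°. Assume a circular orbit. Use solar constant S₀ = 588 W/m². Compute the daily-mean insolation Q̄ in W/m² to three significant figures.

cos H₀ = −tan(+39.7°) tan(+27.800°) = -0.4377, H₀ = 2.0239 rad.
Bracket: H₀ sin φ sin δ + cos φ cos δ sin H₀ = 2.0239×0.63877×0.46639 + 0.76940×0.88458×0.89911 = 0.602952 + 0.611931 = 1.214883.
Q̄ = (S₀/π) × [bracket] = (588/π) × 1.214883 = 227.4 W/m².

Q̄ ≈ 227 W/m²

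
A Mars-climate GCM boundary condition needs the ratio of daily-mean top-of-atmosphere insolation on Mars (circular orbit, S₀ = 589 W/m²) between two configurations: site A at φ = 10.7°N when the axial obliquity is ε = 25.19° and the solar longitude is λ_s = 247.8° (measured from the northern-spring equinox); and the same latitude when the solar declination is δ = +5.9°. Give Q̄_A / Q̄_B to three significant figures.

— Configuration A (φ=+10.7°):
Solar declination: sin δ = sin ε · sin λ_s = sin 25.19° × sin 247.8° = -0.39407, so δ = -23.208°.
cos H₀ = −tan(+10.7°) tan(-23.208°) = 0.0810, H₀ = 1.4897 rad.
Bracket: H₀ sin φ sin δ + cos φ cos δ sin H₀ = 1.4897×0.18567×-0.39407 + 0.98261×0.91908×0.99671 = -0.108997 + 0.900126 = 0.791129.
Q̄ = (S₀/π) × [bracket] = (589/π) × 0.791129 = 148.32 W/m².
— Configuration B (φ=+10.7°):
cos H₀ = −tan(+10.7°) tan(+5.900°) = -0.0195, H₀ = 1.5903 rad.
Bracket: H₀ sin φ sin δ + cos φ cos δ sin H₀ = 1.5903×0.18567×0.10279 + 0.98261×0.99470×0.99981 = 0.030351 + 0.977216 = 1.007567.
Q̄ = (S₀/π) × [bracket] = (589/π) × 1.007567 = 188.90 W/m².
Ratio Q̄_A / Q̄_B = 148.32 / 188.90 = 0.7852.

Q̄_A / Q̄_B ≈ 0.785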